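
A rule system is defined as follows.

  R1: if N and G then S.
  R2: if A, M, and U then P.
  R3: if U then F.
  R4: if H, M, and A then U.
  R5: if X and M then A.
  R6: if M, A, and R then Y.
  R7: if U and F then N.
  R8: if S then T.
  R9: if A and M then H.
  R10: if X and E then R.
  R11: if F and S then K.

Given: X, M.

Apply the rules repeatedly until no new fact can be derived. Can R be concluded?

R would need X and E (R10), but E is never established.

No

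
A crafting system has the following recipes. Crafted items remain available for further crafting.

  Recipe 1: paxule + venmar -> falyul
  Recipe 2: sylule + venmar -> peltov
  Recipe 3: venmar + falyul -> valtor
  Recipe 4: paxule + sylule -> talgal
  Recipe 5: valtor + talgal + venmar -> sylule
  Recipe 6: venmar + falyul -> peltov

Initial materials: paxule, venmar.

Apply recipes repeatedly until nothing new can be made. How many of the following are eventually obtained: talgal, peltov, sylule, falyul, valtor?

3

Using Recipe 1, paxule and venmar make falyul.
venmar + falyul -> valtor (Recipe 3).
venmar + falyul -> peltov (Recipe 6).
talgal would need paxule and sylule (Recipe 4), but sylule is never obtained.
peltov: reached.
sylule would need valtor, talgal, and venmar (Recipe 5), but talgal is never obtained.
falyul: reached.
valtor: reached.
Reached: peltov, falyul, and valtor — 3 of the 5.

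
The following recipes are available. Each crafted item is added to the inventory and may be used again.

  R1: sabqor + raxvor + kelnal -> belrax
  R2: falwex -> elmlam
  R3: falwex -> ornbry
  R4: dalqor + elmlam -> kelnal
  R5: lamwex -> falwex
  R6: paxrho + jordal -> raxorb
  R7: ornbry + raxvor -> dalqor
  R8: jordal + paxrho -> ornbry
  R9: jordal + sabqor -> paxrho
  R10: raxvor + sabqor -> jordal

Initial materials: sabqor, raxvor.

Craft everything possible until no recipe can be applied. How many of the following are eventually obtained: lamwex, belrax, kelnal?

0

No rule produces lamwex, and it is not given.
belrax would need sabqor, raxvor, and kelnal (R1), but kelnal is never obtained.
kelnal would need dalqor and elmlam (R4), but elmlam is never obtained.
None of the 3 are reached.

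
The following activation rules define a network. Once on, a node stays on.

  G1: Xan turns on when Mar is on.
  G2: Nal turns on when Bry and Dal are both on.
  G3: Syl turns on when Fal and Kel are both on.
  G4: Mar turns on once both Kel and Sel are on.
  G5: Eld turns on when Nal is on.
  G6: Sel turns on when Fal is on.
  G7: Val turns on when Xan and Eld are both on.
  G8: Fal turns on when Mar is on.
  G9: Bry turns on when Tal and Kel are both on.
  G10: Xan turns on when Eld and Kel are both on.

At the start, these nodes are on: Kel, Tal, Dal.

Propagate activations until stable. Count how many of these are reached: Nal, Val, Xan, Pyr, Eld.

4

G9: Tal and Kel on → Bry on.
G2: Bry and Dal on → Nal on.
Nal is on, so Eld turns on (G5).
G10: Eld and Kel on → Xan on.
Xan and Eld are on, so Val turns on (G7).
Nal: reached.
Val: reached.
Xan: reached.
No rule produces Pyr, and it is not given.
Eld: reached.
Reached: Nal, Val, Xan, and Eld — 4 of the 5.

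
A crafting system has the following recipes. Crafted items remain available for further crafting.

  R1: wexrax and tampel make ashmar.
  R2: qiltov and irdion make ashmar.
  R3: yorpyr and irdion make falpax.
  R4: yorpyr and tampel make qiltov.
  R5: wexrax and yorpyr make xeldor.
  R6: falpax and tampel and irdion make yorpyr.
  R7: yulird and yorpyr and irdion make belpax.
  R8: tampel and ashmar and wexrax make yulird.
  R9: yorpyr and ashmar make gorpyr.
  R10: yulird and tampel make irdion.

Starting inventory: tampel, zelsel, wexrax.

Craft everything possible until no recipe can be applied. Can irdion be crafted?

wexrax and tampel → ashmar (R1).
tampel and ashmar and wexrax → yulird (R8).
yulird and tampel → irdion (R10).

Yes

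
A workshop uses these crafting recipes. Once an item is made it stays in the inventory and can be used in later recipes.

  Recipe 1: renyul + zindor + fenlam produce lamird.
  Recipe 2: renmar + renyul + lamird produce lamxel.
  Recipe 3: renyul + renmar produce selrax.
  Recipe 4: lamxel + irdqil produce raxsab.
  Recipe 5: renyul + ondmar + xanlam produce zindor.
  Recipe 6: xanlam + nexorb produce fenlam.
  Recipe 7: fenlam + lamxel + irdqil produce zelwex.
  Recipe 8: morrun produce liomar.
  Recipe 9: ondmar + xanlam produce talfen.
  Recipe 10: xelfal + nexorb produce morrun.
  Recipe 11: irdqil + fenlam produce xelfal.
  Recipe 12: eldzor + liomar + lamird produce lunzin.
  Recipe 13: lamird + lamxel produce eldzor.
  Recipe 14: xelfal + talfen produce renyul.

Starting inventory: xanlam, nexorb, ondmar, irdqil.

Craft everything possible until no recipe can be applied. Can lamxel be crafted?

No

lamxel would need renmar, renyul, and lamird (Recipe 2), but renmar is never obtained.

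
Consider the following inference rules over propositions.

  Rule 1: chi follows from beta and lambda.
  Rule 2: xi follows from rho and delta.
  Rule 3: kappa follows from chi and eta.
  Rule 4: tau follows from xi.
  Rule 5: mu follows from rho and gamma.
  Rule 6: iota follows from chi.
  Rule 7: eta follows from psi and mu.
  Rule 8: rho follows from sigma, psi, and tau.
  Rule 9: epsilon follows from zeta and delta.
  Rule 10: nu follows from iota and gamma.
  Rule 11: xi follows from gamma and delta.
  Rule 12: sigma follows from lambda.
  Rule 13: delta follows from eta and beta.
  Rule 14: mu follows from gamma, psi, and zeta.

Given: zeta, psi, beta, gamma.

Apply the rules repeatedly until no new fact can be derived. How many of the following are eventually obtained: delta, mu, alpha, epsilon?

3

From gamma, psi, and zeta, Rule 14 gives mu.
From psi and mu, Rule 7 gives eta.
eta and beta hold, so delta follows (Rule 13).
zeta and delta hold, so epsilon follows (Rule 9).
delta: reached.
mu: reached.
No rule produces alpha, and it is not given.
epsilon: reached.
Reached: delta, mu, and epsilon — 3 of the 4.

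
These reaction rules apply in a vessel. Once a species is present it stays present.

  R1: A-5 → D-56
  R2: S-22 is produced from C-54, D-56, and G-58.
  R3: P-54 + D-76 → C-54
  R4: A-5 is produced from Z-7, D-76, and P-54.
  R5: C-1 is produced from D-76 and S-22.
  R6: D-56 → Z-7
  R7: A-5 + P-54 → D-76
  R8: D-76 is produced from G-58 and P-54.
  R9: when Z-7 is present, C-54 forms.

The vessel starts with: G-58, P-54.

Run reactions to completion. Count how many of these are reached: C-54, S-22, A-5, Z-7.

G-58 and P-54 present → D-76 forms (R8).
P-54 and D-76 present → C-54 forms (R3).
C-54: reached.
S-22 would need C-54, D-56, and G-58 (R2), but D-56 never forms.
A-5 would need Z-7, D-76, and P-54 (R4), but Z-7 never forms.
Z-7 would need D-56 (R6), but D-56 never forms.
Reached: C-54 — 1 of the 4.

1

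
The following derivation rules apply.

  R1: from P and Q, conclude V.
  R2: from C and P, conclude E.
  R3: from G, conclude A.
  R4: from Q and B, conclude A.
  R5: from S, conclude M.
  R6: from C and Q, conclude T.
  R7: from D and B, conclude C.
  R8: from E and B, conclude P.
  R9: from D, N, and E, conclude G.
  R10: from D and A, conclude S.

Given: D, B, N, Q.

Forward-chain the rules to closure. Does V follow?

V would need P and Q (R1), but P is never established.

No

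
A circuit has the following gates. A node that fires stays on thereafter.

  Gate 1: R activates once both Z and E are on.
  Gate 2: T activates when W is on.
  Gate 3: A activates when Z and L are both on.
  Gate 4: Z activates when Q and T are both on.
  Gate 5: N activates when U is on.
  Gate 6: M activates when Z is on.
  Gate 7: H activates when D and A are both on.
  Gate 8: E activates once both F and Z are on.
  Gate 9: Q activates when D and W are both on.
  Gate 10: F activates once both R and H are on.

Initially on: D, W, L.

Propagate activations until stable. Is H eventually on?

Yes

Gate 2: W on → T on.
D and W are on, so Q activates (Gate 9).
Q and T are on, so Z activates (Gate 4).
Z and L are on, so A activates (Gate 3).
Gate 7: D and A on → H on.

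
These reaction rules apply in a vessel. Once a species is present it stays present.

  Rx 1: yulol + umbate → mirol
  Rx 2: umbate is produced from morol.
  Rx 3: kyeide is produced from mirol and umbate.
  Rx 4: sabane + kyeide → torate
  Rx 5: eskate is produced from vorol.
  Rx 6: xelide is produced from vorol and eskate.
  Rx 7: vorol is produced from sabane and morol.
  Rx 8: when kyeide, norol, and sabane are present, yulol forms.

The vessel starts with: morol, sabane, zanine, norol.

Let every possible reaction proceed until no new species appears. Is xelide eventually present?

sabane and morol present → vorol forms (Rx 7).
vorol present → eskate forms (Rx 5).
vorol and eskate present → xelide forms (Rx 6).

Yes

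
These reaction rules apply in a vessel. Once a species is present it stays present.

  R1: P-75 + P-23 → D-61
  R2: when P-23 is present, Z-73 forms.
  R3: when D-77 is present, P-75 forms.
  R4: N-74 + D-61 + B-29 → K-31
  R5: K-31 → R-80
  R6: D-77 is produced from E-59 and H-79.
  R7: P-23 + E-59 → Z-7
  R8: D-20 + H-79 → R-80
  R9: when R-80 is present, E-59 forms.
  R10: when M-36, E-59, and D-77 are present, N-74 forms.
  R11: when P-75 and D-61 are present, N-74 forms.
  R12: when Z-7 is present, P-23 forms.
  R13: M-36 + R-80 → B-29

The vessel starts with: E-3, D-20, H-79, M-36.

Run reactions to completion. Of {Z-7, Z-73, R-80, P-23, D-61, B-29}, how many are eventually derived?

D-20 and H-79 present → R-80 forms (R8).
M-36 and R-80 present → B-29 forms (R13).
Z-7 would need P-23 and E-59 (R7), but P-23 never forms.
Z-73 would need P-23 (R2), but P-23 never forms.
R-80: reached.
P-23 would need Z-7 (R12), but Z-7 never forms.
D-61 would need P-75 and P-23 (R1), but P-23 never forms.
B-29: reached.
Reached: R-80 and B-29 — 2 of the 6.

2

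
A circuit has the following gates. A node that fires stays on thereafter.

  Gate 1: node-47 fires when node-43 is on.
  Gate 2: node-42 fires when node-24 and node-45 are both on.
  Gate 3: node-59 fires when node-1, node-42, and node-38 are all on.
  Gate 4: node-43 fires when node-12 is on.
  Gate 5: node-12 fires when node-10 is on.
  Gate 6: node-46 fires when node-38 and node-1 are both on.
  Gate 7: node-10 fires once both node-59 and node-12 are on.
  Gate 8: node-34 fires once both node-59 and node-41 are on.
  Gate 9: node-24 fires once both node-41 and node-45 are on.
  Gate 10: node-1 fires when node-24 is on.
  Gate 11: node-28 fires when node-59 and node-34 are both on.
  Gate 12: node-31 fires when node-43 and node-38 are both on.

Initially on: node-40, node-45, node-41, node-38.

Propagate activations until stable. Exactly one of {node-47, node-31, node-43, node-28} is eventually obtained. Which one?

node-28

node-41 and node-45 are on, so node-24 fires (Gate 9).
node-24 and node-45 are on, so node-42 fires (Gate 2).
node-24 is on, so node-1 fires (Gate 10).
Gate 3: node-1, node-42, and node-38 on → node-59 on.
Gate 8: node-59 and node-41 on → node-34 on.
node-59 and node-34 are on, so node-28 fires (Gate 11).
node-47 would need node-43 (Gate 1), but node-43 never turns on. node-31 would need node-43 and node-38 (Gate 12), but node-43 never turns on. node-43 would need node-12 (Gate 4), but node-12 never turns on.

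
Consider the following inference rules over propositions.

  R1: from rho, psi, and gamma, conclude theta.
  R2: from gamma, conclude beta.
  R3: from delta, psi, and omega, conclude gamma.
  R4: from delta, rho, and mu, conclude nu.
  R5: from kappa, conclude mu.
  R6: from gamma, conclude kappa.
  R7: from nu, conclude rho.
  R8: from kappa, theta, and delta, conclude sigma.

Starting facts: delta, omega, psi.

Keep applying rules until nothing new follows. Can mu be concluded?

Yes

From delta, psi, and omega, R3 gives gamma.
From gamma, R6 gives kappa.
kappa holds, so mu follows (R5).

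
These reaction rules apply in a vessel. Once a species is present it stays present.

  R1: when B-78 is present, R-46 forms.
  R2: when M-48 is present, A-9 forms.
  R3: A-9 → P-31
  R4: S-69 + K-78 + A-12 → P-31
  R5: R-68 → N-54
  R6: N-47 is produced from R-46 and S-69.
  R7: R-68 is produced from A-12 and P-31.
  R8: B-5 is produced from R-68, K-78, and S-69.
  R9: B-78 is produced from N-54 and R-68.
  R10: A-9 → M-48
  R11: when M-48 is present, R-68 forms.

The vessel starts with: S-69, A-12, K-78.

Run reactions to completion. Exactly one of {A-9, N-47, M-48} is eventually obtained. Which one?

S-69, K-78, and A-12 present → P-31 forms (R4).
A-12 and P-31 present → R-68 forms (R7).
R-68 present → N-54 forms (R5).
N-54 and R-68 present → B-78 forms (R9).
B-78 present → R-46 forms (R1).
R-46 and S-69 present → N-47 forms (R6).
M-48 would need A-9 (R10), but A-9 never forms. A-9 would need M-48 (R2), but M-48 never forms.

N-47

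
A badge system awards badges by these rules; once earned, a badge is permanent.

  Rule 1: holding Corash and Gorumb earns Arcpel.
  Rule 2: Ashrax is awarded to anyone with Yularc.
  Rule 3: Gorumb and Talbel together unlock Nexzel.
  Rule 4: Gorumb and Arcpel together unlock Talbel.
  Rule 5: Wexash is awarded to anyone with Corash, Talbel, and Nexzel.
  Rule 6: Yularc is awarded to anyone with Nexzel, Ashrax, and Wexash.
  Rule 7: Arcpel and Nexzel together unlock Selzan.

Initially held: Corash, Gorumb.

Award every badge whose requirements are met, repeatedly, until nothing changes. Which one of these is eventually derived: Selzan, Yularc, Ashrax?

With Corash and Gorumb, Arcpel is earned (Rule 1).
With Gorumb and Arcpel, Talbel is earned (Rule 4).
With Gorumb and Talbel, Nexzel is earned (Rule 3).
With Arcpel and Nexzel, Selzan is earned (Rule 7).
Yularc would need Nexzel, Ashrax, and Wexash (Rule 6), but Ashrax is never earned. Ashrax would need Yularc (Rule 2), but Yularc is never earned.

Selzan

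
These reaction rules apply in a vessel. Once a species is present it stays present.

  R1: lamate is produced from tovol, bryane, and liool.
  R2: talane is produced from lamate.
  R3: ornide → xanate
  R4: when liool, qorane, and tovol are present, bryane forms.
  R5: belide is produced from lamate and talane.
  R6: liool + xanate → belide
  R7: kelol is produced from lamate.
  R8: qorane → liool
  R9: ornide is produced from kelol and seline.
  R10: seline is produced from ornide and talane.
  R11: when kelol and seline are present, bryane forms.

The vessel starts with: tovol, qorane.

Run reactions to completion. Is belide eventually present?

Yes

qorane present → liool forms (R8).
liool, qorane, and tovol present → bryane forms (R4).
tovol, bryane, and liool present → lamate forms (R1).
lamate present → talane forms (R2).
lamate and talane present → belide forms (R5).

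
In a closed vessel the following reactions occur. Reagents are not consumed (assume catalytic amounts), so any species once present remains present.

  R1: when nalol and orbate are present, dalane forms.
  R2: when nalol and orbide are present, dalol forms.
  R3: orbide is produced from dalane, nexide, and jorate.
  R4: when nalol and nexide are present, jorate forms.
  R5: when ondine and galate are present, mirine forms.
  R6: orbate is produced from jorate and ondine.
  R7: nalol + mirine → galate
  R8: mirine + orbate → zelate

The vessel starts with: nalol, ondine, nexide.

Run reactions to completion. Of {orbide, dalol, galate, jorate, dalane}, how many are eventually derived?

4

nalol and nexide present → jorate forms (R4).
jorate and ondine present → orbate forms (R6).
nalol and orbate present → dalane forms (R1).
dalane, nexide, and jorate present → orbide forms (R3).
nalol and orbide present → dalol forms (R2).
orbide: reached.
dalol: reached.
galate would need nalol and mirine (R7), but mirine never forms.
jorate: reached.
dalane: reached.
Reached: orbide, dalol, jorate, and dalane — 4 of the 5.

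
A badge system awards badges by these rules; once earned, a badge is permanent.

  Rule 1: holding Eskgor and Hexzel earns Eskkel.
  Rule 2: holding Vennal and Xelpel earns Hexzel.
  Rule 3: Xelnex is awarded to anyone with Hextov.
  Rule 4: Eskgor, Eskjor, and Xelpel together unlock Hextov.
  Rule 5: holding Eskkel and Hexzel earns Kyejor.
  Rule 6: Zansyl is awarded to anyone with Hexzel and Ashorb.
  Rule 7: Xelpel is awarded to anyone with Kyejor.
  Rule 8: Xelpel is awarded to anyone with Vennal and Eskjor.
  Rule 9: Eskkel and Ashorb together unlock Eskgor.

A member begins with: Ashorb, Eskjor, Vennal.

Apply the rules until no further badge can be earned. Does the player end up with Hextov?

No

Hextov would need Eskgor, Eskjor, and Xelpel (Rule 4), but Eskgor is never earned.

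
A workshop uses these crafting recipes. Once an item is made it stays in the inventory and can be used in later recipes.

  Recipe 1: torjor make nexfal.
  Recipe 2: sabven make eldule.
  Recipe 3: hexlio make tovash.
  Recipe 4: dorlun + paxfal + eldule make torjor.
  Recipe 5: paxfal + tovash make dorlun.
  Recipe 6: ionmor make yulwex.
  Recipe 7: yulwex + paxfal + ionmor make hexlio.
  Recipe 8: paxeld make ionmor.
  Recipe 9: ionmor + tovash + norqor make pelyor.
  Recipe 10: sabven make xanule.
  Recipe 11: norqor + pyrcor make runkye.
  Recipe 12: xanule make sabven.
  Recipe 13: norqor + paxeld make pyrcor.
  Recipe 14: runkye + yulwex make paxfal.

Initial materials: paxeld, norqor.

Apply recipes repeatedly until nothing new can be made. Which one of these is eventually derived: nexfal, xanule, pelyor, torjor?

Using Recipe 13, norqor and paxeld make pyrcor.
paxeld → ionmor (Recipe 8).
Using Recipe 6, ionmor makes yulwex.
Using Recipe 11, norqor and pyrcor make runkye.
runkye + yulwex → paxfal (Recipe 14).
Using Recipe 7, yulwex, paxfal, and ionmor make hexlio.
hexlio → tovash (Recipe 3).
ionmor + tovash + norqor → pelyor (Recipe 9).
torjor would need dorlun, paxfal, and eldule (Recipe 4), but eldule is never obtained. nexfal would need torjor (Recipe 1), but torjor is never obtained. xanule would need sabven (Recipe 10), but sabven is never obtained.

pelyor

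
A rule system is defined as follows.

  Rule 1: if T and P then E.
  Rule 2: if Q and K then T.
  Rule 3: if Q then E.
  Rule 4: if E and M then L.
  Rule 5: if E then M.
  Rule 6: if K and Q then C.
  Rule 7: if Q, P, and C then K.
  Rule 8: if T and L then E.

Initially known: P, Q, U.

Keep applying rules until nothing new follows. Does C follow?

No

C would need K and Q (Rule 6), but K is never established.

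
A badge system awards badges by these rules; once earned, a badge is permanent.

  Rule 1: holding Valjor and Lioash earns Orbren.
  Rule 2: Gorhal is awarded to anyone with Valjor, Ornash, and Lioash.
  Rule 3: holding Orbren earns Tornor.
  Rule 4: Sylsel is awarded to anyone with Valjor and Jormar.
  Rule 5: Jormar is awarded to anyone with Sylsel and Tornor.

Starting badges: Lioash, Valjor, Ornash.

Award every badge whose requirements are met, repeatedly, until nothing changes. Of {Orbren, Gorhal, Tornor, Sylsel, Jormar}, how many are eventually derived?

With Valjor and Lioash, Orbren is earned (Rule 1).
With Valjor, Ornash, and Lioash, Gorhal is earned (Rule 2).
With Orbren, Tornor is earned (Rule 3).
Orbren: reached.
Gorhal: reached.
Tornor: reached.
Sylsel would need Valjor and Jormar (Rule 4), but Jormar is never earned.
Jormar would need Sylsel and Tornor (Rule 5), but Sylsel is never earned.
Reached: Orbren, Gorhal, and Tornor — 3 of the 5.

3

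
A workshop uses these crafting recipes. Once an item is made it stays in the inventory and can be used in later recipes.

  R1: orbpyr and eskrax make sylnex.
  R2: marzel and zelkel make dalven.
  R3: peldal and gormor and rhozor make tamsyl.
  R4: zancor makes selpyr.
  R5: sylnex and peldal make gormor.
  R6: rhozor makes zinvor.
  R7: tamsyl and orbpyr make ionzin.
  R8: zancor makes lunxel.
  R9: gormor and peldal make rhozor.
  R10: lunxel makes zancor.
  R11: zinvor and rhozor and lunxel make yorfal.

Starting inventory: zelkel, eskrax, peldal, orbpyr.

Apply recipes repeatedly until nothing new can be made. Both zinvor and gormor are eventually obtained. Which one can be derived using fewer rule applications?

gormor: orbpyr and eskrax → sylnex (R1). sylnex and peldal → gormor (R5). [2 rule applications]
zinvor: orbpyr and eskrax → sylnex (R1). sylnex and peldal → gormor (R5). Using R9, gormor and peldal make rhozor. rhozor → zinvor (R6). [4 rule applications]
gormor needs fewer.

gormor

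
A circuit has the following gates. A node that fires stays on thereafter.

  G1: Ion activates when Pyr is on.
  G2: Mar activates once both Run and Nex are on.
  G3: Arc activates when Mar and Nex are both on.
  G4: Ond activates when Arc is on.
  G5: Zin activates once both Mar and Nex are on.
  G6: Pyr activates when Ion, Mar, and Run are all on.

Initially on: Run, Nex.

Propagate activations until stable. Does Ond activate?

Yes

G2: Run and Nex on → Mar on.
G3: Mar and Nex on → Arc on.
Arc is on, so Ond activates (G4).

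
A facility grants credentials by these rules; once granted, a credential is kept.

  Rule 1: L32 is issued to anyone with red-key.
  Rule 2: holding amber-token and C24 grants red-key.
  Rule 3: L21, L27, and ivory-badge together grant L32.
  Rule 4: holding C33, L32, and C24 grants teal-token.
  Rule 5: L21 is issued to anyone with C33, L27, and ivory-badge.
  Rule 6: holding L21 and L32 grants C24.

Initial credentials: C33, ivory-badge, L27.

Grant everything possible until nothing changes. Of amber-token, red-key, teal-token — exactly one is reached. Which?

Holding C33, L27, and ivory-badge grants L21 (Rule 5).
Holding L21, L27, and ivory-badge grants L32 (Rule 3).
Holding L21 and L32 grants C24 (Rule 6).
Holding C33, L32, and C24 grants teal-token (Rule 4).
No rule produces amber-token, and it is not given. red-key would need amber-token and C24 (Rule 2), but amber-token is never granted.

teal-token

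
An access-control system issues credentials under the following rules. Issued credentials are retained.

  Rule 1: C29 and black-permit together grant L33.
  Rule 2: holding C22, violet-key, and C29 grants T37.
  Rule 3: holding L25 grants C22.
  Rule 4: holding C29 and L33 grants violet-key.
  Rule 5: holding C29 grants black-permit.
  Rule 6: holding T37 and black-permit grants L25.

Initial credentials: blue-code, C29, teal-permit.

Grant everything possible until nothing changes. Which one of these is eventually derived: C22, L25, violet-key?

violet-key

Holding C29 grants black-permit (Rule 5).
Holding C29 and black-permit grants L33 (Rule 1).
Holding C29 and L33 grants violet-key (Rule 4).
C22 would need L25 (Rule 3), but L25 is never granted. L25 would need T37 and black-permit (Rule 6), but T37 is never granted.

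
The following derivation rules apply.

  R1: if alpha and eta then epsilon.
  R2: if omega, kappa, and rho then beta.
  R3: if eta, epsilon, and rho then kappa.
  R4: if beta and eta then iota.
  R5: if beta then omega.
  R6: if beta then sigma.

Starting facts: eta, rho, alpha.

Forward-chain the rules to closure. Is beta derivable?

beta would need omega, kappa, and rho (R2), but omega is never established.

No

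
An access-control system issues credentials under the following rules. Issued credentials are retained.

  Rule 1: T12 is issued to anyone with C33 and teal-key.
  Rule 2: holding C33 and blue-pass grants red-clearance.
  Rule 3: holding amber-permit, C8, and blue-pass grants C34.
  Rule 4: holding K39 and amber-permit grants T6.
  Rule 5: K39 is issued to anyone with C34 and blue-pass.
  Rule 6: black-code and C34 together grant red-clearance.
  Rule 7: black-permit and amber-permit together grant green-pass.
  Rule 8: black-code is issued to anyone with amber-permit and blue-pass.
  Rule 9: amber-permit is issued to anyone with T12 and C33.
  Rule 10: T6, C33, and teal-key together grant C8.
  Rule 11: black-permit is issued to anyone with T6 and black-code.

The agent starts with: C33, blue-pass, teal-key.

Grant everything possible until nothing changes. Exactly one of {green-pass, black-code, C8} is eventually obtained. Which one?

Holding C33 and teal-key grants T12 (Rule 1).
Holding T12 and C33 grants amber-permit (Rule 9).
Holding amber-permit and blue-pass grants black-code (Rule 8).
C8 would need T6, C33, and teal-key (Rule 10), but T6 is never granted. green-pass would need black-permit and amber-permit (Rule 7), but black-permit is never granted.

black-code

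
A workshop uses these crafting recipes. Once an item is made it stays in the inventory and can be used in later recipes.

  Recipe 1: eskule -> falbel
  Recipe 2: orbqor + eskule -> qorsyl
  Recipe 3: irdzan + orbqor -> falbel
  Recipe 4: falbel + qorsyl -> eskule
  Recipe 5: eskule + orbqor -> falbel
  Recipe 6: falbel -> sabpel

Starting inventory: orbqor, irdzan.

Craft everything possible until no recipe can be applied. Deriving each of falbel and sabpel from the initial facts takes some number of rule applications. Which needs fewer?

falbel: Using Recipe 3, irdzan and orbqor make falbel. [1 rule application]
sabpel: irdzan + orbqor -> falbel (Recipe 3). Using Recipe 6, falbel makes sabpel. [2 rule applications]
falbel needs fewer.

falbel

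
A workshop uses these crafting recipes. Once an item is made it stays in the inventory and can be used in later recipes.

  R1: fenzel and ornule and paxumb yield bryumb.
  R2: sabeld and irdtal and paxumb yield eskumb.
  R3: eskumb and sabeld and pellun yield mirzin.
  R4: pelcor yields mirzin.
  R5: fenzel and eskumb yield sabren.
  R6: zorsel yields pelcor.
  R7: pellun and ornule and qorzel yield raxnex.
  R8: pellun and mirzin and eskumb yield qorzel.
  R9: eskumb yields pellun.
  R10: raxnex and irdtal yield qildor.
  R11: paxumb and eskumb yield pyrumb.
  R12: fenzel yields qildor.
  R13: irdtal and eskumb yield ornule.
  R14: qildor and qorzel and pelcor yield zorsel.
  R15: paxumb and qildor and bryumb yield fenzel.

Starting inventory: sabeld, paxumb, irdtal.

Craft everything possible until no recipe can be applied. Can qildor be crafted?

sabeld and irdtal and paxumb → eskumb (R2).
Using R13, irdtal and eskumb make ornule.
Using R9, eskumb makes pellun.
eskumb and sabeld and pellun → mirzin (R3).
Using R8, pellun, mirzin, and eskumb make qorzel.
pellun and ornule and qorzel → raxnex (R7).
Using R10, raxnex and irdtal make qildor.

Yes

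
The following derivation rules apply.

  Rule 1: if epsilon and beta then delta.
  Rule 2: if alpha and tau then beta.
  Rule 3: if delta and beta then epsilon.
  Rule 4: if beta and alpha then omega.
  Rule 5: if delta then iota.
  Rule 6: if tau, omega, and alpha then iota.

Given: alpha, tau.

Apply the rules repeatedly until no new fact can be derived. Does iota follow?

Yes

From alpha and tau, Rule 2 gives beta.
beta and alpha hold, so omega follows (Rule 4).
From tau, omega, and alpha, Rule 6 gives iota.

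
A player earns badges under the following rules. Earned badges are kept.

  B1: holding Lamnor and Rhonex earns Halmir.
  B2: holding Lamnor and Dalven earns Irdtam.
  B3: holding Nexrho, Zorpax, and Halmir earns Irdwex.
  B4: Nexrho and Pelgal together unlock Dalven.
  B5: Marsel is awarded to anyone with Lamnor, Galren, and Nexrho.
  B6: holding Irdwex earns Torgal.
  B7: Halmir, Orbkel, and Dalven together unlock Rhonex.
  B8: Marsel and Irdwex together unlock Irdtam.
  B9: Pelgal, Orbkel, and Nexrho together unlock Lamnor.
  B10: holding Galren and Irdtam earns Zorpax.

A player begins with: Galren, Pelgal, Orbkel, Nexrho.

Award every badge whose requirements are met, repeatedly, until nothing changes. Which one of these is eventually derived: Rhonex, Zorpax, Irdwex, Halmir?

With Pelgal, Orbkel, and Nexrho, Lamnor is earned (B9).
With Nexrho and Pelgal, Dalven is earned (B4).
With Lamnor and Dalven, Irdtam is earned (B2).
With Galren and Irdtam, Zorpax is earned (B10).
Rhonex would need Halmir, Orbkel, and Dalven (B7), but Halmir is never earned. Halmir would need Lamnor and Rhonex (B1), but Rhonex is never earned. Irdwex would need Nexrho, Zorpax, and Halmir (B3), but Halmir is never earned.

Zorpax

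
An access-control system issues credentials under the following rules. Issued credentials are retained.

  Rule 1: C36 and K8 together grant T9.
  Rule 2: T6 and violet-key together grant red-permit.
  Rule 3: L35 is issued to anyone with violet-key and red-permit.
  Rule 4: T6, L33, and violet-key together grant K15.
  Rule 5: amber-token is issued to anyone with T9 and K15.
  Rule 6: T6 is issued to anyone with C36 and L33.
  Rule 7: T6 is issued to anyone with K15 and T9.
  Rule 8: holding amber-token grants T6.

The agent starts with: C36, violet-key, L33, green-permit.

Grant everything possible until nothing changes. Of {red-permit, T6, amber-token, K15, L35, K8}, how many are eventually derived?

4

Holding C36 and L33 grants T6 (Rule 6).
Holding T6 and violet-key grants red-permit (Rule 2).
Holding T6, L33, and violet-key grants K15 (Rule 4).
Holding violet-key and red-permit grants L35 (Rule 3).
red-permit: reached.
T6: reached.
amber-token would need T9 and K15 (Rule 5), but T9 is never granted.
K15: reached.
L35: reached.
No rule produces K8, and it is not given.
Reached: red-permit, T6, K15, and L35 — 4 of the 6.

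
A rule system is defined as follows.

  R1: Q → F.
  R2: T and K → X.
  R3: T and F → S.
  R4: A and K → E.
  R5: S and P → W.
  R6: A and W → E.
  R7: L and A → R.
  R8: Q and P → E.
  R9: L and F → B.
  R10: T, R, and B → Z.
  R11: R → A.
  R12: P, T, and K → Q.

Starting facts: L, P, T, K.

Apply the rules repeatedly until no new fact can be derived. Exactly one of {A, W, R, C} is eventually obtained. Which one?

P, T, and K hold, so Q follows (R12).
From Q, R1 gives F.
T and F hold, so S follows (R3).
S and P hold, so W follows (R5).
No rule produces C, and it is not given. A would need R (R11), but R is never established. R would need L and A (R7), but A is never established.

W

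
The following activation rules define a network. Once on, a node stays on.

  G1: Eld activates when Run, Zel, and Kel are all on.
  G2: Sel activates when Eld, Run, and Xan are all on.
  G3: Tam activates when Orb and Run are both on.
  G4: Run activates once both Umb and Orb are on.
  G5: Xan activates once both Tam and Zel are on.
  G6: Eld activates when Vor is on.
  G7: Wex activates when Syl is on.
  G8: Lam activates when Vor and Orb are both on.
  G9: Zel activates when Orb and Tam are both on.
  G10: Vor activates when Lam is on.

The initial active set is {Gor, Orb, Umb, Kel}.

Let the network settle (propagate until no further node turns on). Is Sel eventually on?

Yes

G4: Umb and Orb on → Run on.
G3: Orb and Run on → Tam on.
Orb and Tam are on, so Zel activates (G9).
Run, Zel, and Kel are on, so Eld activates (G1).
Tam and Zel are on, so Xan activates (G5).
G2: Eld, Run, and Xan on → Sel on.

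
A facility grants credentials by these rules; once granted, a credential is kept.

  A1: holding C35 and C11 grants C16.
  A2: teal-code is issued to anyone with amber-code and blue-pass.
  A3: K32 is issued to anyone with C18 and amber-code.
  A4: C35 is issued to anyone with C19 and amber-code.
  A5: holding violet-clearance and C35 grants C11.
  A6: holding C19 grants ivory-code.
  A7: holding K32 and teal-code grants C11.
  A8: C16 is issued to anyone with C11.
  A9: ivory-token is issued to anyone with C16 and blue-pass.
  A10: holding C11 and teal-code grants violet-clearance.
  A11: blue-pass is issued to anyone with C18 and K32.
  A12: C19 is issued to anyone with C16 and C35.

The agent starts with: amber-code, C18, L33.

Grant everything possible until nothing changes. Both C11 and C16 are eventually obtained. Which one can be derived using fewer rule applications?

C11

C11: Holding C18 and amber-code grants K32 (A3). Holding C18 and K32 grants blue-pass (A11). Holding amber-code and blue-pass grants teal-code (A2). Holding K32 and teal-code grants C11 (A7). [4 rule applications]
C16: Holding C18 and amber-code grants K32 (A3). Holding C18 and K32 grants blue-pass (A11). Holding amber-code and blue-pass grants teal-code (A2). Holding K32 and teal-code grants C11 (A7). Holding C11 grants C16 (A8). [5 rule applications]
C11 needs fewer.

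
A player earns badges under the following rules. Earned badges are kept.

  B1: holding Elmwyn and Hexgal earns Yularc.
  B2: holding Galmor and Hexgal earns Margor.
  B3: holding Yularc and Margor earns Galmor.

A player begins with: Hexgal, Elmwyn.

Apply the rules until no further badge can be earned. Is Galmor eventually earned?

No

Galmor would need Yularc and Margor (B3), but Margor is never earned.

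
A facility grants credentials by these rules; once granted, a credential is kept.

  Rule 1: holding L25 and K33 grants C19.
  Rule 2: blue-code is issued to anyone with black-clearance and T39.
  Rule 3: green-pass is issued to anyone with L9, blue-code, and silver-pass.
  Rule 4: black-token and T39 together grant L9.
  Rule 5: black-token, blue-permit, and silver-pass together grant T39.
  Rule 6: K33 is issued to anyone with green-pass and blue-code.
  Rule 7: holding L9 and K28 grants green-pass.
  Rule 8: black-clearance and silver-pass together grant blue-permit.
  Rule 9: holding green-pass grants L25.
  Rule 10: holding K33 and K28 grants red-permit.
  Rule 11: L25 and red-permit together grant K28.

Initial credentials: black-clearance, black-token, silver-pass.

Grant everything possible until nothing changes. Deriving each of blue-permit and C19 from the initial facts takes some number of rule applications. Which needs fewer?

blue-permit: Holding black-clearance and silver-pass grants blue-permit (Rule 8). [1 rule application]
C19: Holding black-clearance and silver-pass grants blue-permit (Rule 8). Holding black-token, blue-permit, and silver-pass grants T39 (Rule 5). Holding black-clearance and T39 grants blue-code (Rule 2). Holding black-token and T39 grants L9 (Rule 4). Holding L9, blue-code, and silver-pass grants green-pass (Rule 3). Holding green-pass and blue-code grants K33 (Rule 6). Holding green-pass grants L25 (Rule 9). Holding L25 and K33 grants C19 (Rule 1). [8 rule applications]
blue-permit needs fewer.

blue-permit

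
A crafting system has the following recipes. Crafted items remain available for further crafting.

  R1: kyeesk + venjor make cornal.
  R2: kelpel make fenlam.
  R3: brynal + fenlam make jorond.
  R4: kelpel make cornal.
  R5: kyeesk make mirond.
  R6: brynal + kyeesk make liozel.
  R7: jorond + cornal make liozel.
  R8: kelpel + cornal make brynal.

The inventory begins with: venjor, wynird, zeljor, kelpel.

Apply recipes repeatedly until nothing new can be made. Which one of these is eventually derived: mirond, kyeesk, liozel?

Using R4, kelpel makes cornal.
kelpel → fenlam (R2).
kelpel + cornal → brynal (R8).
brynal + fenlam → jorond (R3).
jorond + cornal → liozel (R7).
mirond would need kyeesk (R5), but kyeesk is never obtained. No rule produces kyeesk, and it is not given.

liozel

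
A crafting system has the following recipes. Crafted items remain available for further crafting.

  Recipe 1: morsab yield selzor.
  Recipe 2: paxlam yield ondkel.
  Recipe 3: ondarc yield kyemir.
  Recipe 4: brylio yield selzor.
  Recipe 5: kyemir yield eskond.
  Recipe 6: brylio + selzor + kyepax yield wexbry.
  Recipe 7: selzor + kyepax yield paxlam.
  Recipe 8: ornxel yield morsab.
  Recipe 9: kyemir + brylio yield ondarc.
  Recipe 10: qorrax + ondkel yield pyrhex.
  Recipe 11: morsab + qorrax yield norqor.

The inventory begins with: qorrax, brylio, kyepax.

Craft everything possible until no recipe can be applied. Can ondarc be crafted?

ondarc would need kyemir and brylio (Recipe 9), but kyemir is never obtained.

No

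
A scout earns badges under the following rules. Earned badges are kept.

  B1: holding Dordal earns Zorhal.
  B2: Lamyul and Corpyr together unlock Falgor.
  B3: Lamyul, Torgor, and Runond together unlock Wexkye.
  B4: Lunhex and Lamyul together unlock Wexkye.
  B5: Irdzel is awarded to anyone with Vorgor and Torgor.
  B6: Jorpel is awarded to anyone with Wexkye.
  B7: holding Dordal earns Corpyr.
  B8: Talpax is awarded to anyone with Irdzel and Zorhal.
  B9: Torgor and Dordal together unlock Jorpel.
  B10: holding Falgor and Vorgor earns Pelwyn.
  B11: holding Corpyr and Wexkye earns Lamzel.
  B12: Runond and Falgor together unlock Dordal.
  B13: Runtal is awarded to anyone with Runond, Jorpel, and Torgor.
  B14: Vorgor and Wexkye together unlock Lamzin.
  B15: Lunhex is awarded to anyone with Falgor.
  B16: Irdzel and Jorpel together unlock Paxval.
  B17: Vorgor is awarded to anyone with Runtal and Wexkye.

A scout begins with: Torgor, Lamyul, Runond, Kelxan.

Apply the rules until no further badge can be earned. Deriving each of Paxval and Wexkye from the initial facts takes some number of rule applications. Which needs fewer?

Wexkye: With Lamyul, Torgor, and Runond, Wexkye is earned (B3). [1 rule application]
Paxval: With Lamyul, Torgor, and Runond, Wexkye is earned (B3). With Wexkye, Jorpel is earned (B6). With Runond, Jorpel, and Torgor, Runtal is earned (B13). With Runtal and Wexkye, Vorgor is earned (B17). With Vorgor and Torgor, Irdzel is earned (B5). With Irdzel and Jorpel, Paxval is earned (B16). [6 rule applications]
Wexkye needs fewer.

Wexkye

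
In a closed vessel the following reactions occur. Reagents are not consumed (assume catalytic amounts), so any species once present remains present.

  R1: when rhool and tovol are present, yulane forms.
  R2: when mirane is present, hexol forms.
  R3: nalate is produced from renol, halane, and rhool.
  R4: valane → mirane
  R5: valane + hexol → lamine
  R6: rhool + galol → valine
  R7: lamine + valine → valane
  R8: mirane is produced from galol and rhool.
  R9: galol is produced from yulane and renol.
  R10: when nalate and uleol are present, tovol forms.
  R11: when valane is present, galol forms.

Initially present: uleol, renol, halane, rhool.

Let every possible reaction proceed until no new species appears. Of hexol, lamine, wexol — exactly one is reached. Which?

renol, halane, and rhool present → nalate forms (R3).
nalate and uleol present → tovol forms (R10).
rhool and tovol present → yulane forms (R1).
yulane and renol present → galol forms (R9).
galol and rhool present → mirane forms (R8).
mirane present → hexol forms (R2).
No rule produces wexol, and it is not given. lamine would need valane and hexol (R5), but valane never forms.

hexol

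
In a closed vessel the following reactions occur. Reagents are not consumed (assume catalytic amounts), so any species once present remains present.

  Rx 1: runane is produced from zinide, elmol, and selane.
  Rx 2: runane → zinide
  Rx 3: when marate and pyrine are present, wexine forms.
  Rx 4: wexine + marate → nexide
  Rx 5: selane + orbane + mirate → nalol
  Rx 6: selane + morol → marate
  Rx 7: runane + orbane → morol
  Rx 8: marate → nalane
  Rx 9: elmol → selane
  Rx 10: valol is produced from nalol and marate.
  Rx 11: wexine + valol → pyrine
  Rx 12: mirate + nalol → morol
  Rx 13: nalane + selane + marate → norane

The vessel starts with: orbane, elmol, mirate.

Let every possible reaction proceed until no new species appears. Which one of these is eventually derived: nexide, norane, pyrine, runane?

norane

elmol present → selane forms (Rx 9).
selane, orbane, and mirate present → nalol forms (Rx 5).
mirate and nalol present → morol forms (Rx 12).
selane and morol present → marate forms (Rx 6).
marate present → nalane forms (Rx 8).
nalane, selane, and marate present → norane forms (Rx 13).
pyrine would need wexine and valol (Rx 11), but wexine never forms. runane would need zinide, elmol, and selane (Rx 1), but zinide never forms. nexide would need wexine and marate (Rx 4), but wexine never forms.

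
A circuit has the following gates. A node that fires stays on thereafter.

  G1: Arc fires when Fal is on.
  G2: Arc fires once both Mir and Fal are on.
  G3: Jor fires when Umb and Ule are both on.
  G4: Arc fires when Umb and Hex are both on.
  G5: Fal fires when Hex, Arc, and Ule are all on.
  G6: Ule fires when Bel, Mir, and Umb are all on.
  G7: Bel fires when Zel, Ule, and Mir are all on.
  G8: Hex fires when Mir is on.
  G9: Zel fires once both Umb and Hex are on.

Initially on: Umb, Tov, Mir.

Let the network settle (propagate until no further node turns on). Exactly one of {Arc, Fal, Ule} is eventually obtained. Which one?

G8: Mir on → Hex on.
G4: Umb and Hex on → Arc on.
Fal would need Hex, Arc, and Ule (G5), but Ule never turns on. Ule would need Bel, Mir, and Umb (G6), but Bel never turns on.

Arc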